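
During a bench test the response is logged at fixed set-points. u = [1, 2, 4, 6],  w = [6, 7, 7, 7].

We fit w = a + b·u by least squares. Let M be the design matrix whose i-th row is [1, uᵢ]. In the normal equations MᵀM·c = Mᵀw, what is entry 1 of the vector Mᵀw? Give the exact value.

27

Entry 1 ↔ basis 1, so (Mᵀw)_{1} = Σᵢ wᵢ = (1)·(6) + (1)·(7) + (1)·(7) + (1)·(7) = 27.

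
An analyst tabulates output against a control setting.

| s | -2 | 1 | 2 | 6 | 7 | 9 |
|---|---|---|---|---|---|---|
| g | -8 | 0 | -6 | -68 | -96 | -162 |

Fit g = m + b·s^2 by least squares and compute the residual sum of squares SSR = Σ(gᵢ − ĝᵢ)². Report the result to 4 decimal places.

The normal system AᵀA·[m, b]ᵀ = Aᵀg is [[6, 175]; [175, 10291]]·[m, b]ᵀ = [-340, -20330]ᵀ.
Δ = 6·10291 − 175² = 31121.
m = ((-340)·10291 − 175·(-20330))/31121 = 58810/31121; b = (6·(-20330) − 175·(-340))/31121 = -62480/31121.
Residuals: -57858/31121, 3670/31121, 4384/31121, 74242/31121, 15094/31121, -39532/31121; SSR = 343264/31121.

SSR = 11.0300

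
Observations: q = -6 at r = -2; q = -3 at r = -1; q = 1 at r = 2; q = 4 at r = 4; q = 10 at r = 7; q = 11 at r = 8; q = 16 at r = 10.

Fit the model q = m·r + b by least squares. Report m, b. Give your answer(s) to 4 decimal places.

Forming AᵀA = [[238, 28]; [28, 7]] and Aᵀq = [351, 33]ᵀ gives AᵀA·[m, b]ᵀ = Aᵀq.
Δ = 238·7 − 28² = 882.
m = (351·7 − 28·33)/882 = 73/42; b = (238·33 − 28·351)/882 = -47/21.

m = 1.7381, b = -2.2381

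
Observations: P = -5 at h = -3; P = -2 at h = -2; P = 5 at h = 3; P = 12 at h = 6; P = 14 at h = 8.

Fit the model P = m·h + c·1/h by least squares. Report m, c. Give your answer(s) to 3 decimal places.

Entries of MᵀM: Σh·h = 122, Σh·1/h = 5, Σ1/h·1/h = 33/64.
And Σh·P = 218, Σ1/h·P = 97/12.
det = 122·(33/64) − 5² = 1213/32.
m = (218·(33/64) − 5·(97/12))/(1213/32) = 6911/3639; c = (122·(97/12) − 5·218)/(1213/32) = -9968/3639.

m = 1.899, c = -2.739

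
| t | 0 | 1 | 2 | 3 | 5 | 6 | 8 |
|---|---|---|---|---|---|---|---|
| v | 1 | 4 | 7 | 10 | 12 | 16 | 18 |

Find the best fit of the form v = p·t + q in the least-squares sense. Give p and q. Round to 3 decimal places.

Compute the Gram sums: Σt·t = 139, Σt = 25, Σ1 = 7.
For Xᵀv: Σt·v = 348, Σv = 68.
So XᵀX·[p, q]ᵀ = Xᵀv: [[139, 25]; [25, 7]]·[p, q]ᵀ = [348, 68]ᵀ.
Eliminating q: 7·(row 1) − 25·(row 2) gives 348·p = 7·348 − 25·68 = 736, so p = 184/87.
Then q = (68 − 25·(184/87))/7 = 188/87.

p = 2.115, q = 2.161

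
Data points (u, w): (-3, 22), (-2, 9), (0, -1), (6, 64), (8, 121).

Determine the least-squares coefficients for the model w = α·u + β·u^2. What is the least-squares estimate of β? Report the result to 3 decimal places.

β = 2.022

The normal equations are: 113·α + 693·β = 1268;  693·α + 5489·β = 10282.
(Σu·u = 113, Σu·u^2 = 693, Σu^2·u^2 = 5489, Σu·w = 1268, Σu^2·w = 10282.)
Eliminating β: 5489·(row 1) − 693·(row 2) gives 140008·α = 5489·1268 − 693·10282 = -165374, so α = -7517/6364.
Then β = (10282 − 693·(-7517/6364))/5489 = 141571/70004.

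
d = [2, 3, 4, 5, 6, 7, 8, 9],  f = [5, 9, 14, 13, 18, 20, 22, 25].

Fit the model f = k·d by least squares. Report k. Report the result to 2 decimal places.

k = 2.84

The normal system XᵀX·[k]ᵀ = Xᵀf is [[284]]·[k]ᵀ = [807]ᵀ.
k = 807/284 = 2.84155.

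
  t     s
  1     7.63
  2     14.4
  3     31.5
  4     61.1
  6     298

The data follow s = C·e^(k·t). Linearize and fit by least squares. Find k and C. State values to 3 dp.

k = 0.735, C = 3.453

With ln sᵢ as the transformed response and tᵢ as the regressor:
Σt = 16.0000, Σ(t)² = 66.0000, Σln s = 17.9589, Σt·ln s = 68.3491.
Normal system: [[66.0000, 16.0000]; [16.0000, 5]]·[k, ln C]ᵀ = [68.3491, 17.9589]ᵀ.
Δ = 66.0000·5 − (16.0000)² = 74.0000; k = (68.3491·5 − 16.0000·17.9589)/74.0000 = 0.73518, ln C = (66.0000·17.9589 − 16.0000·68.3491)/74.0000 = 1.23922, so C = exp(1.23922) = 3.45291.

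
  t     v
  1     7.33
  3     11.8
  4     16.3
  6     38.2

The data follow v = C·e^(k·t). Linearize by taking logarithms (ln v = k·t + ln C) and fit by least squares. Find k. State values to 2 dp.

k = 0.33

With ln vᵢ as the transformed response and tᵢ as the regressor:
AᵀA = [[62.0000, 14.0000]; [14.0000, 4]], rhs = [42.4179, 10.8941]ᵀ  (here Σt = 14.0000, Σ(t)² = 62.0000, Σln v = 10.8941, Σt·ln v = 42.4179).
Slope k = (n·Σt·ln v − Σt·Σln v)/(n·Σ(t)² − (Σt)²) = (4·42.4179 − 14.0000·10.8941)/52.0000 = 0.32990; ln C = (Σln v − k·Σt)/n = 1.56887.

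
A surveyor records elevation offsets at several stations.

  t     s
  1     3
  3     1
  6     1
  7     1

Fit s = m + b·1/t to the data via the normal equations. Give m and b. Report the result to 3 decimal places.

m = 0.501, b = 2.432

Sums needed: Σ1 = 4, Σ1/t = 23/14, Σ1/t·1/t = 2045/1764.
And Σs = 6, Σ1/t·s = 51/14.
XᵀX·[m, b]ᵀ = Xᵀs becomes [[4, 23/14]; [23/14, 2045/1764]]·[m, b]ᵀ = [6, 51/14]ᵀ.
det = 4·(2045/1764) − (23/14)² = 3419/1764.
m = (6·(2045/1764) − (23/14)·(51/14))/(3419/1764) = 1713/3419; b = (4·(51/14) − (23/14)·6)/(3419/1764) = 8316/3419.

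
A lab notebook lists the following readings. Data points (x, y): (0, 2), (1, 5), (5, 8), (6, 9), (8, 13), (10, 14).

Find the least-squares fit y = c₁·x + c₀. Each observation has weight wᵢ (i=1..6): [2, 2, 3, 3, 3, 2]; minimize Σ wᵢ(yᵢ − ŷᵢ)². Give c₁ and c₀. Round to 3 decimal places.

c₁ = 1.173, c₀ = 2.621

Forming AᵀWA = [[577, 79]; [79, 15]] and AᵀWy = [884, 132]ᵀ gives AᵀWA·[c₁, c₀]ᵀ = AᵀWy.
det = 577·15 − 79² = 2414.
c₁ = (884·15 − 79·132)/2414 = 1416/1207; c₀ = (577·132 − 79·884)/2414 = 3164/1207.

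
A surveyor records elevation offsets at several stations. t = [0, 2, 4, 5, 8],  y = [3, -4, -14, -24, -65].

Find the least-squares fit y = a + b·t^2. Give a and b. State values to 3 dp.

Setting ∂/∂a … = 0 gives: 5·a + 109·b = -104;  109·a + 4993·b = -5000.
(Σ1 = 5, Σt^2 = 109, Σt^2·t^2 = 4993, Σy = -104, Σt^2·y = -5000.)
Δ = 5·4993 − 109² = 13084.
a = ((-104)·4993 − 109·(-5000))/13084 = 6432/3271; b = (5·(-5000) − 109·(-104))/13084 = -3416/3271.

a = 1.966, b = -1.044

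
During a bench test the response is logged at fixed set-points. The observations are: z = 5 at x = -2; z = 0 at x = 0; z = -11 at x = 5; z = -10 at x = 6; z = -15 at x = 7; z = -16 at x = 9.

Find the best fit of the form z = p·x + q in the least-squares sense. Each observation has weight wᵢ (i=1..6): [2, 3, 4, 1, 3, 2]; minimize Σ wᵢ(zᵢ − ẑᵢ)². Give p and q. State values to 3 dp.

The normal equations are: 453·p + 61·q = -903;  61·p + 15·q = -121.
(Σwᵢ·x·x = 453, Σwᵢ·x = 61, Σwᵢ·1 = 15, Σwᵢ·x·z = -903, Σwᵢ·z = -121.)
Eliminating q: 15·(row 1) − 61·(row 2) gives 3074·p = 15·(-903) − 61·(-121) = -6164, so p = -3082/1537.
Then q = ((-121) − 61·(-3082/1537))/15 = 135/1537.

p = -2.005, q = 0.088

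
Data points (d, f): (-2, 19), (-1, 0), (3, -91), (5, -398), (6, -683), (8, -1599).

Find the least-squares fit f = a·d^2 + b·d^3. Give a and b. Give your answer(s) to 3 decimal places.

a = -0.973, b = -3.001

MᵀM·[a, b]ᵀ = Mᵀf reads: 6115·a + 43879·b = -137617;  43879·a + 325219·b = -1018575.
Eliminating b: 325219·(row 1) − 43879·(row 2) gives 63347544·a = 325219·(-137617) − 43879·(-1018575) = -61610698, so a = -30805349/31673772.
Then b = ((-1018575) − 43879·(-30805349/31673772))/325219 = -95044891/31673772.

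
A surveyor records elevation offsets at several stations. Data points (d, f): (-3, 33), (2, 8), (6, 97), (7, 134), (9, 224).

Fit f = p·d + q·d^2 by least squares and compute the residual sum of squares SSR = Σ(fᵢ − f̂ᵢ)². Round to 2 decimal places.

SSR = 2.47

The normal equations are: 179·p + 1269·q = 3453;  1269·p + 10355·q = 28531.
Δ = 179·10355 − 1269² = 243184.
p = (3453·10355 − 1269·28531)/243184 = -56253/30398; q = (179·28531 − 1269·3453)/243184 = 90649/30398.
Residuals: 9267/15199, -3453/15199, 11380/15199, 12651/15199, -13570/15199; SSR = 37601/15199.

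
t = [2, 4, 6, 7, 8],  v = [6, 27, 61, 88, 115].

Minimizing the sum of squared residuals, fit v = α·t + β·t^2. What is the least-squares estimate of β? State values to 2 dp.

β = 1.94

AᵀA·[α, β]ᵀ = Aᵀv reads: 169·α + 1143·β = 2022;  1143·α + 8065·β = 14324.
Eliminating β: 8065·(row 1) − 1143·(row 2) gives 56536·α = 8065·2022 − 1143·14324 = -64902, so α = -32451/28268.
Then β = (14324 − 1143·(-32451/28268))/8065 = 54805/28268.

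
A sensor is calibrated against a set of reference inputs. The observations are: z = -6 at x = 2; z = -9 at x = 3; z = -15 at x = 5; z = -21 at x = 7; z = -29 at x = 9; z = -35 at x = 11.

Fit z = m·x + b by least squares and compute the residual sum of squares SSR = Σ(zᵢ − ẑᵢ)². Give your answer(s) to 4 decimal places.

Sums needed: Σx·x = 289, Σx = 37, Σ1 = 6.
Right-hand side: Σx·z = -907, Σz = -115.
Eliminating b: 6·(row 1) − 37·(row 2) gives 365·m = 6·(-907) − 37·(-115) = -1187, so m = -1187/365.
Then b = ((-115) − 37·(-1187/365))/6 = 324/365.
Residuals: -28/73, -48/365, 136/365, 64/73, -226/365, -42/365; SSR = 536/365.

SSR = 1.4685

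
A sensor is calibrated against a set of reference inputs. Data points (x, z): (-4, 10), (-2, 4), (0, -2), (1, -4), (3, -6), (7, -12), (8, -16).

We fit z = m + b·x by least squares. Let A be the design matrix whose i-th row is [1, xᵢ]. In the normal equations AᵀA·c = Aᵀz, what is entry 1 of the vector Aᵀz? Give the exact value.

Entry 1 ↔ basis 1, so (Aᵀz)_{1} = Σᵢ zᵢ = (1)·(10) + (1)·(4) + (1)·(-2) + (1)·(-4) + (1)·(-6) + (1)·(-12) + (1)·(-16) = -26.

-26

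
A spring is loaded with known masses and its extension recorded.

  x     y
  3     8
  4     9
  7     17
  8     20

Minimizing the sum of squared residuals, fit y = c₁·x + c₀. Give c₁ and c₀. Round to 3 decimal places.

c₁ = 2.471, c₀ = -0.088

Entries of MᵀM: Σx·x = 138, Σx = 22, Σ1 = 4.
Moment sums: Σx·y = 339, Σy = 54.
Determinant 138·4 − 22² = 68.
c₁ = (339·4 − 22·54)/68 = 42/17; c₀ = (138·54 − 22·339)/68 = -3/34.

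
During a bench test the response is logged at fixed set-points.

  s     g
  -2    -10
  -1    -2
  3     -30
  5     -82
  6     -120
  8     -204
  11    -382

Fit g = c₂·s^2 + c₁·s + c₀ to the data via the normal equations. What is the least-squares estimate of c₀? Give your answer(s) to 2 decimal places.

c₀ = -0.17

With design matrix A, AᵀA = [[20756, 2202, 260]; [2202, 260, 30]; [260, 30, 7]] and Aᵀg = [-65960, -7032, -830]ᵀ.
Solving the 3×3 system (Gaussian elimination) gives c₂ = -133258/43843, c₁ = -56316/43843, c₀ = -7590/43843.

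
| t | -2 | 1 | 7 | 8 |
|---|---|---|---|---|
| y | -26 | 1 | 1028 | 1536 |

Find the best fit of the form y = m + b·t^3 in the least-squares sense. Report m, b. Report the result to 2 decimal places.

m = -2.02, b = 3.00

Forming XᵀX = [[4, 848]; [848, 379858]] and Xᵀy = [2539, 1139245]ᵀ gives XᵀX·[m, b]ᵀ = Xᵀy.
det = 4·379858 − 848² = 800328.
m = (2539·379858 − 848·1139245)/800328 = -810149/400164; b = (4·1139245 − 848·2539)/800328 = 600977/200082.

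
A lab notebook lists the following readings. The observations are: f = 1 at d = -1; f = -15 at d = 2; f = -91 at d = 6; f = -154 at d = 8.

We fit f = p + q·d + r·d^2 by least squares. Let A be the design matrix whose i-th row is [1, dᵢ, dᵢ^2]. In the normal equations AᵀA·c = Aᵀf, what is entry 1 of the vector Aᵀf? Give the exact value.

-259

Entry 1 ↔ basis 1, so (Aᵀf)_{1} = Σᵢ fᵢ = (1)·(1) + (1)·(-15) + (1)·(-91) + (1)·(-154) = -259.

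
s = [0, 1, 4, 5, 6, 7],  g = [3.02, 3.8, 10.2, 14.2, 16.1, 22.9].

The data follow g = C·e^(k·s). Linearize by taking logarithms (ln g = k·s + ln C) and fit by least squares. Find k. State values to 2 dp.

k = 0.29

Taking logs, ln g = k·s + ln C, so regress ln g on s.
AᵀA = [[127.0000, 23.0000]; [23.0000, 6]], rhs = [62.4816, 13.3258]ᵀ  (here Σs = 23.0000, Σ(s)² = 127.0000, Σln g = 13.3258, Σs·ln g = 62.4816).
Slope k = (n·Σs·ln g − Σs·Σln g)/(n·Σ(s)² − (Σs)²) = (6·62.4816 − 23.0000·13.3258)/233.0000 = 0.29354; ln C = (Σln g − k·Σs)/n = 1.09573.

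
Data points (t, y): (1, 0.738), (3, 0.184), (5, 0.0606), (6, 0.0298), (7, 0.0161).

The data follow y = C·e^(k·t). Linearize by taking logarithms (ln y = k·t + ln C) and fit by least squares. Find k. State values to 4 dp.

k = -0.6308

Let Y = ln y. Fitting Y = k·t + ln C by least squares:
Sums: Σt = 22.0000, Σ(t)² = 120.0000, Σln y = -12.4423, Σt·ln y = -69.3816.
Normal system: [[120.0000, 22.0000]; [22.0000, 5]]·[k, ln C]ᵀ = [-69.3816, -12.4423]ᵀ.
Slope k = (n·Σt·ln y − Σt·Σln y)/(n·Σ(t)² − (Σt)²) = (5·-69.3816 − 22.0000·-12.4423)/116.0000 = -0.63084; ln C = (Σln y − k·Σt)/n = 0.28726.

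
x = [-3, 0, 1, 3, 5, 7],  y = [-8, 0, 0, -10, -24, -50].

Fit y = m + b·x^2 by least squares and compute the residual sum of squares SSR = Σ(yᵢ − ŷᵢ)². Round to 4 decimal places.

With design matrix M, MᵀM = [[6, 93]; [93, 3189]] and Mᵀy = [-92, -3212]ᵀ.
Δ = 6·3189 − 93² = 10485.
m = ((-92)·3189 − 93·(-3212))/10485 = 592/1165; b = (6·(-3212) − 93·(-92))/10485 = -3572/3495.
Residuals: 804/1165, -592/1165, 1796/3495, -1526/1165, 3644/3495, -1498/3495; SSR = 13928/3495.

SSR = 3.9851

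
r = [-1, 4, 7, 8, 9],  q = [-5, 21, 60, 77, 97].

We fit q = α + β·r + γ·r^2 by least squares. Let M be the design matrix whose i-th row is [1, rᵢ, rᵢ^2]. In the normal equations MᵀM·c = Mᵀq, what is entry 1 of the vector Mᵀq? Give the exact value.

Entry 1 ↔ basis 1, so (Mᵀq)_{1} = Σᵢ qᵢ = (1)·(-5) + (1)·(21) + (1)·(60) + (1)·(77) + (1)·(97) = 250.

250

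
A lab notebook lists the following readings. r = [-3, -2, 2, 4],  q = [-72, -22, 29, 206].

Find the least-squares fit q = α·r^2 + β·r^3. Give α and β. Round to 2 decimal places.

Forming XᵀX = [[369, 781]; [781, 4953]] and Xᵀq = [2676, 15536]ᵀ gives XᵀX·[α, β]ᵀ = Xᵀq.
Eliminating β: 4953·(row 1) − 781·(row 2) gives 1217696·α = 4953·2676 − 781·15536 = 1120612, so α = 280153/304424.
Then β = (15536 − 781·(280153/304424))/4953 = 910707/304424.

α = 0.92, β = 2.99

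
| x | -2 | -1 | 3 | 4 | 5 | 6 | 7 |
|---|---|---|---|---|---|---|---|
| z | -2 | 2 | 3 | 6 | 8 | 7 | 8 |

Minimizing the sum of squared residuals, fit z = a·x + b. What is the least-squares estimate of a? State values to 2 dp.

a = 1.02

With design matrix M, MᵀM = [[140, 22]; [22, 7]] and Mᵀz = [173, 32]ᵀ.
Δ = 140·7 − 22² = 496.
a = (173·7 − 22·32)/496 = 507/496; b = (140·32 − 22·173)/496 = 337/248.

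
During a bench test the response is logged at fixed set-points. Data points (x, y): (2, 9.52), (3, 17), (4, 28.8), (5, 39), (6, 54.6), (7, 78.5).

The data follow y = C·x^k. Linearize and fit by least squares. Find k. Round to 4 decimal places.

Taking logs, ln y = k·ln x + ln C, so regress ln y on ln x.
AᵀA = [[13.1965, 8.5252]; [8.5252, 6]], rhs = [30.8866, 20.4737]ᵀ  (here Σln x = 8.5252, Σ(ln x)² = 13.1965, Σln y = 20.4737, Σln x·ln y = 30.8866).
Solving (det = 6.5005): k = 1.65805, ln C = 1.05643.

k = 1.6580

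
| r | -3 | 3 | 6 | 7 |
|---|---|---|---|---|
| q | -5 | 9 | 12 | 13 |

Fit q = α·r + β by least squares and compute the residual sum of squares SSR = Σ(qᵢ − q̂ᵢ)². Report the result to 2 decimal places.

SSR = 6.85

Forming MᵀM = [[103, 13]; [13, 4]] and Mᵀq = [205, 29]ᵀ gives MᵀM·[α, β]ᵀ = Mᵀq.
det = 103·4 − 13² = 243.
α = (205·4 − 13·29)/243 = 443/243; β = (103·29 − 13·205)/243 = 322/243.
Residuals: -208/243, 536/243, -64/243, -88/81; SSR = 1664/243.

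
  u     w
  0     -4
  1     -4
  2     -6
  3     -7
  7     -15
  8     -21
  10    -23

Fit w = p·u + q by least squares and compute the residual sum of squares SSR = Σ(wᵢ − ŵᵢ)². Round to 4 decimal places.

SSR = 13.2739

Setting ∂/∂p … = 0 gives: 227·p + 31·q = -540;  31·p + 7·q = -80.
det = 227·7 − 31² = 628.
p = ((-540)·7 − 31·(-80))/628 = -325/157; q = (227·(-80) − 31·(-540))/628 = -355/157.
Residuals: -273/157, 52/157, 63/157, 231/157, 275/157, -342/157, -6/157; SSR = 2084/157.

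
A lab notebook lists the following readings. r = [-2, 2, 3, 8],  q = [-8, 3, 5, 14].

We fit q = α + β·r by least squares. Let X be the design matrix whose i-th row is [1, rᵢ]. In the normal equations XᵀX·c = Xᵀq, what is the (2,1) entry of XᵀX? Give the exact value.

11

Row 2 ↔ basis r, column 1 ↔ basis 1, so (XᵀX)_{2,1} = Σᵢ r = (-2)·(1) + (2)·(1) + (3)·(1) + (8)·(1) = 11.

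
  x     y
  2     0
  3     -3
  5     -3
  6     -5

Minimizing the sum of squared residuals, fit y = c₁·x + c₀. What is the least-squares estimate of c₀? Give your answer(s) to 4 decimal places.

The normal equations are: 74·c₁ + 16·c₀ = -54;  16·c₁ + 4·c₀ = -11.
(Σx·x = 74, Σx = 16, Σ1 = 4, Σx·y = -54, Σy = -11.)
Determinant 74·4 − 16² = 40.
c₁ = ((-54)·4 − 16·(-11))/40 = -1; c₀ = (74·(-11) − 16·(-54))/40 = 5/4.

c₀ = 1.2500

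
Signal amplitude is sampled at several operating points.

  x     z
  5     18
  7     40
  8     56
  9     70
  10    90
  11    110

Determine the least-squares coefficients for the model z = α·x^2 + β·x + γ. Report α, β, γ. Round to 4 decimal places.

Setting ∂/∂α … = 0 gives: 38324·α + 4040·β + 440·γ = 33974;  4040·α + 440·β + 50·γ = 3558;  440·α + 50·β + 6·γ = 384.
Solving the 3×3 system (Gaussian elimination) gives α = 43/42, β = -109/105, γ = -17/7.

α = 1.0238, β = -1.0381, γ = -2.4286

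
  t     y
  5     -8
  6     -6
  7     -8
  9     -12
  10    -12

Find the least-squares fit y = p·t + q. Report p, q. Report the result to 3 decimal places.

Entries of AᵀA: Σt·t = 291, Σt = 37, Σ1 = 5.
Right-hand side: Σt·y = -360, Σy = -46.
Normal equations: [[291, 37]; [37, 5]]·[p, q]ᵀ = [-360, -46]ᵀ.
Eliminating q: 5·(row 1) − 37·(row 2) gives 86·p = 5·(-360) − 37·(-46) = -98, so p = -49/43.
Then q = ((-46) − 37·(-49/43))/5 = -33/43.

p = -1.140, q = -0.767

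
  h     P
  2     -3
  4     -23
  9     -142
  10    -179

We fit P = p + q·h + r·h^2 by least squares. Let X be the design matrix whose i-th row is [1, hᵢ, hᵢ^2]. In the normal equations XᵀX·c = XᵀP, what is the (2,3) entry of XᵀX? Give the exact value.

1801

Row 2 ↔ basis h, column 3 ↔ basis h^2, so (XᵀX)_{2,3} = Σᵢ (h)·(h^2) = (2)·(4) + (4)·(16) + (9)·(81) + (10)·(100) = 1801.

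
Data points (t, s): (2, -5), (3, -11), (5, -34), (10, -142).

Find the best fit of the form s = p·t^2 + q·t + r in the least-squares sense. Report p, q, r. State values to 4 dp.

p = -1.4952, q = 0.7827, r = -0.3291

Sums needed: Σt^2·t^2 = 10722, Σt^2·t = 1160, Σt^2 = 138, Σt·t = 138, Σt = 20, Σ1 = 4.
Moment sums: Σt^2·s = -15169, Σt·s = -1633, Σs = -192.
AᵀA·[p, q, r]ᵀ = Aᵀs becomes [[10722, 1160, 138]; [1160, 138, 20]; [138, 20, 4]]·[p, q, r]ᵀ = [-15169, -1633, -192]ᵀ.
Inverting the 3×3 Gram matrix, [p, q, r]ᵀ = [-4200/2809, 4397/5618, -1849/5618]ᵀ.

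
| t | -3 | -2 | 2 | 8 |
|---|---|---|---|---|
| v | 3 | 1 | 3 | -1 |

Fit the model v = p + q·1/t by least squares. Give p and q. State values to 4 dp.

The normal equations are: 4·p + (-5/24)·q = 6;  (-5/24)·p + (361/576)·q = -1/8.
Determinant 4·(361/576) − (-5/24)² = 473/192.
p = (6·(361/576) − (-5/24)·(-1/8))/(473/192) = 717/473; q = (4·(-1/8) − (-5/24)·6)/(473/192) = 144/473.

p = 1.5159, q = 0.3044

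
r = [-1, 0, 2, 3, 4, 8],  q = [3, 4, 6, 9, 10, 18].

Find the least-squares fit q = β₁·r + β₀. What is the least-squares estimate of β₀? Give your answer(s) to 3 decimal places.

β₀ = 3.831

Sums needed: Σr·r = 94, Σr = 16, Σ1 = 6.
And Σr·q = 220, Σq = 50.
Normal equations: [[94, 16]; [16, 6]]·[β₁, β₀]ᵀ = [220, 50]ᵀ.
det = 94·6 − 16² = 308.
β₁ = (220·6 − 16·50)/308 = 130/77; β₀ = (94·50 − 16·220)/308 = 295/77.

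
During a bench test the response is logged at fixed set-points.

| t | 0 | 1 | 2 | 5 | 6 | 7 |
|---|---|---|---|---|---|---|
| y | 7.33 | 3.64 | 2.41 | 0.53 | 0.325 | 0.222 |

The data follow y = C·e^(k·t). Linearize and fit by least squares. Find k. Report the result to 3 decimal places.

Taking logs, ln y = k·t + ln C, so regress ln y on t.
Σt = 21.0000, Σ(t)² = 115.0000, Σln y = 0.8997, Σt·ln y = -17.4023.
Equations: 115.0000·k + 21.0000·ln C = -17.4023;  21.0000·k + 6·ln C = 0.8997.
Slope k = (n·Σt·ln y − Σt·Σln y)/(n·Σ(t)² − (Σt)²) = (6·-17.4023 − 21.0000·0.8997)/249.0000 = -0.49521; ln C = (Σln y − k·Σt)/n = 1.88319.

k = -0.495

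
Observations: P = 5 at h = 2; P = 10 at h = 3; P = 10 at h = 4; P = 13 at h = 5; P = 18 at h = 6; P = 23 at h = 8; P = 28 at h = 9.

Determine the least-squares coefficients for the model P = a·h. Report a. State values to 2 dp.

From the data, Σh·h = 235.
Moment sums: Σh·P = 689.
So AᵀA·[a]ᵀ = AᵀP: [[235]]·[a]ᵀ = [689]ᵀ.
Hence a = 689 / 235 ≈ 2.93191.

a = 2.93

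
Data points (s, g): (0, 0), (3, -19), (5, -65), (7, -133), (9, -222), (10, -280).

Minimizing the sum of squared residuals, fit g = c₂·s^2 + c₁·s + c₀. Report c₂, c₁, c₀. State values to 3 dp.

Compute the Gram sums: Σs^2·s^2 = 19668, Σs^2·s = 2224, Σs^2 = 264, Σs·s = 264, Σs = 34, Σ1 = 6.
Right-hand side: Σs^2·g = -54295, Σs·g = -6111, Σg = -719.
So AᵀA·[c₂, c₁, c₀]ᵀ = Aᵀg: [[19668, 2224, 264]; [2224, 264, 34]; [264, 34, 6]]·[c₂, c₁, c₀]ᵀ = [-54295, -6111, -719]ᵀ.
Inverting the 3×3 Gram matrix, [c₂, c₁, c₀]ᵀ = [-200473/66588, 12064/5549, 10499/33294]ᵀ.

c₂ = -3.011, c₁ = 2.174, c₀ = 0.315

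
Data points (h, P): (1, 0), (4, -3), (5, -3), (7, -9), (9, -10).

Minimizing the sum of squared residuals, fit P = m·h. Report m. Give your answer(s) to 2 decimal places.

With design matrix A, AᵀA = [[172]] and AᵀP = [-180]ᵀ.
Hence m = -180 / 172 ≈ -1.04651.

m = -1.05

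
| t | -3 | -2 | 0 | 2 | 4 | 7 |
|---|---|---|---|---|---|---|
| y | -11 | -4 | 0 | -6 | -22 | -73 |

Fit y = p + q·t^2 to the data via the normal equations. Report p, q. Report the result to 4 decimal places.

p = 1.2385, q = -1.5053

Normal-equation sums: Σ1 = 6, Σt^2 = 82, Σt^2·t^2 = 2770.
For Mᵀy: Σy = -116, Σt^2·y = -4068.
MᵀM·[p, q]ᵀ = Mᵀy becomes [[6, 82]; [82, 2770]]·[p, q]ᵀ = [-116, -4068]ᵀ.
Determinant 6·2770 − 82² = 9896.
p = ((-116)·2770 − 82·(-4068))/9896 = 1532/1237; q = (6·(-4068) − 82·(-116))/9896 = -1862/1237.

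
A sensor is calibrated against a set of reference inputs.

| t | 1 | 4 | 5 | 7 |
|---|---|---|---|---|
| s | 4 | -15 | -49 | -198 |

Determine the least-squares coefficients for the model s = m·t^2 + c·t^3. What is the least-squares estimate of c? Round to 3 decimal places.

Setting ∂/∂m … = 0 gives: 3283·m + 20957·c = -11163;  20957·m + 137371·c = -74995.
(Σt^2·t^2 = 3283, Σt^2·t^3 = 20957, Σt^3·t^3 = 137371, Σt^2·s = -11163, Σt^3·s = -74995.)
Eliminating c: 137371·(row 1) − 20957·(row 2) gives 11793144·m = 137371·(-11163) − 20957·(-74995) = 38197742, so m = 1736261/536052.
Then c = ((-74995) − 20957·(1736261/536052))/137371 = -557527/536052.

c = -1.040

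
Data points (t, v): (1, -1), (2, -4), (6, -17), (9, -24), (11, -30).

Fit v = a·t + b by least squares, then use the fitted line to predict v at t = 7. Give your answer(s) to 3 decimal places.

v̂ = -18.668

Setting ∂/∂a … = 0 gives: 243·a + 29·b = -657;  29·a + 5·b = -76.
(Σt·t = 243, Σt = 29, Σ1 = 5, Σt·v = -657, Σv = -76.)
Eliminating b: 5·(row 1) − 29·(row 2) gives 374·a = 5·(-657) − 29·(-76) = -1081, so a = -1081/374.
Then b = ((-76) − 29·(-1081/374))/5 = 585/374.
At t = 7: v̂ = (-1081/374)·(7) + (585/374)·(1) = -3491/187.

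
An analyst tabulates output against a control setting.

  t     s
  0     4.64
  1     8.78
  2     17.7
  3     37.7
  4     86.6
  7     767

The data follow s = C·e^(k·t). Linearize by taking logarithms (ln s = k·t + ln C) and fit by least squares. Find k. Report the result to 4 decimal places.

Linearized form: ln s = k·t + ln C. From the 6 transformed points,
Over the data: Σt = 17.0000, Σ(t)² = 79.0000, Σln s = 21.3142, Σt·ln s = 83.1512.
Normal system: [[79.0000, 17.0000]; [17.0000, 6]]·[k, ln C]ᵀ = [83.1512, 21.3142]ᵀ.
Slope k = (n·Σt·ln s − Σt·Σln s)/(n·Σ(t)² − (Σt)²) = (6·83.1512 − 17.0000·21.3142)/185.0000 = 0.73819; ln C = (Σln s − k·Σt)/n = 1.46082.

k = 0.7382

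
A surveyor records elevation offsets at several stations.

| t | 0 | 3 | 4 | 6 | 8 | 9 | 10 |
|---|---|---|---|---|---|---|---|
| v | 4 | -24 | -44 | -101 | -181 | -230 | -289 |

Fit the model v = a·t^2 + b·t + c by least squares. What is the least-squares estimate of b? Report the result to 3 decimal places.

b = -0.011

Setting ∂/∂a … = 0 gives: 22290·a + 2548·b + 306·c = -63670;  2548·a + 306·b + 40·c = -7262;  306·a + 40·b + 7·c = -865.
(Σt^2·t^2 = 22290, Σt^2·t = 2548, Σt^2 = 306, Σt·t = 306, Σt = 40, Σ1 = 7, Σt^2·v = -63670, Σt·v = -7262, Σv = -865.)
Inverting the 3×3 Gram matrix, [a, b, c]ᵀ = [-259162/89369, -1007/89369, 291381/89369]ᵀ.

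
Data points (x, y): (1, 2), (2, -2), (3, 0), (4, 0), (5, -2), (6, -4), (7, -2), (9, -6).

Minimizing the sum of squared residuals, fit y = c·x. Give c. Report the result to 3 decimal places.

Setting ∂/∂c … = 0 gives: 221·c = -104.
c = (-104)/221 = -0.470588.

c = -0.471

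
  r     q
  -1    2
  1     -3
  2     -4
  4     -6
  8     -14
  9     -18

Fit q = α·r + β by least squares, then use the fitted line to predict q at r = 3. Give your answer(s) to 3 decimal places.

The normal equations are: 167·α + 23·β = -311;  23·α + 6·β = -43.
(Σr·r = 167, Σr = 23, Σ1 = 6, Σr·q = -311, Σq = -43.)
Eliminating β: 6·(row 1) − 23·(row 2) gives 473·α = 6·(-311) − 23·(-43) = -877, so α = -877/473.
Then β = ((-43) − 23·(-877/473))/6 = -28/473.
At r = 3: q̂ = (-877/473)·(3) + (-28/473)·(1) = -2659/473.

q̂ = -5.622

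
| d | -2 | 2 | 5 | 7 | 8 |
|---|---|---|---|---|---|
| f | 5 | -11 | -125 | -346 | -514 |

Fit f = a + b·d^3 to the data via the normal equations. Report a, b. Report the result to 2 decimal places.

AᵀA·[a, b]ᵀ = Aᵀf reads: 5·a + 980·b = -991;  980·a + 395546·b = -397599.
(Σ1 = 5, Σd^3 = 980, Σd^3·d^3 = 395546, Σf = -991, Σd^3·f = -397599.)
Eliminating b: 395546·(row 1) − 980·(row 2) gives 1017330·a = 395546·(-991) − 980·(-397599) = -2339066, so a = -1169533/508665.
Then b = ((-397599) − 980·(-1169533/508665))/395546 = -203363/203466.

a = -2.30, b = -1.00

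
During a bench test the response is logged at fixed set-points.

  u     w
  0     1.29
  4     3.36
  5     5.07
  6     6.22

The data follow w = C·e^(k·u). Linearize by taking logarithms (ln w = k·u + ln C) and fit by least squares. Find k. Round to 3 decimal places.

Linearized form: ln w = k·u + ln C. From the 4 transformed points,
Σu = 15.0000, Σ(u)² = 77.0000, Σln w = 4.9177, Σu·ln w = 23.9311.
Equations: 77.0000·k + 15.0000·ln C = 23.9311;  15.0000·k + 4·ln C = 4.9177.
Δ = 77.0000·4 − (15.0000)² = 83.0000; k = (23.9311·4 − 15.0000·4.9177)/83.0000 = 0.26457, ln C = (77.0000·4.9177 − 15.0000·23.9311)/83.0000 = 0.23730.

k = 0.265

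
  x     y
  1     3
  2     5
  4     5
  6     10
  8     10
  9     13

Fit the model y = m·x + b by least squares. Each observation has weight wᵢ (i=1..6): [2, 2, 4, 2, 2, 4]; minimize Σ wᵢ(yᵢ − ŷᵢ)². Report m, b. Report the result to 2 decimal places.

m = 1.22, b = 1.43

Normal-equation sums: Σwᵢ·x·x = 598, Σwᵢ·x = 86, Σwᵢ·1 = 16.
For MᵀWy: Σwᵢ·x·y = 854, Σwᵢ·y = 128.
Normal equations: [[598, 86]; [86, 16]]·[m, b]ᵀ = [854, 128]ᵀ.
det = 598·16 − 86² = 2172.
m = (854·16 − 86·128)/2172 = 664/543; b = (598·128 − 86·854)/2172 = 775/543.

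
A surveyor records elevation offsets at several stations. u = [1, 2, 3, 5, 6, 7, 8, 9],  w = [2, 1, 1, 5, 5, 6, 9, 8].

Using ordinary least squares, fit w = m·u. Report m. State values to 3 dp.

With design matrix M, MᵀM = [[269]] and Mᵀw = [248]ᵀ.
Hence m = 248 / 269 ≈ 0.921933.

m = 0.922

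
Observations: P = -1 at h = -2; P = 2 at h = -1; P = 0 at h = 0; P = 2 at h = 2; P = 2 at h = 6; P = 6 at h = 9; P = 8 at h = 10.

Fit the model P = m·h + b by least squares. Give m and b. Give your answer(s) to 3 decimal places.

Setting ∂/∂m … = 0 gives: 226·m + 24·b = 150;  24·m + 7·b = 19.
det = 226·7 − 24² = 1006.
m = (150·7 − 24·19)/1006 = 297/503; b = (226·19 − 24·150)/1006 = 347/503.

m = 0.590, b = 0.690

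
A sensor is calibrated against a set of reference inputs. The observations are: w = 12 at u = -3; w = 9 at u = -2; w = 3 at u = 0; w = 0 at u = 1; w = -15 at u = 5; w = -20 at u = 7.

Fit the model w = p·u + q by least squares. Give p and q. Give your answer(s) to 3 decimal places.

Entries of AᵀA: Σu·u = 88, Σu = 8, Σ1 = 6.
And Σu·w = -269, Σw = -11.
AᵀA·[p, q]ᵀ = Aᵀw becomes [[88, 8]; [8, 6]]·[p, q]ᵀ = [-269, -11]ᵀ.
Δ = 88·6 − 8² = 464.
p = ((-269)·6 − 8·(-11))/464 = -763/232; q = (88·(-11) − 8·(-269))/464 = 74/29.

p = -3.289, q = 2.552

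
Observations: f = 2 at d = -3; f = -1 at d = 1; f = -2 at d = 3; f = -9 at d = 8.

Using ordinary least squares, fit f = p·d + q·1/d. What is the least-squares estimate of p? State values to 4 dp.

With design matrix M, MᵀM = [[83, 4]; [4, 713/576]] and Mᵀf = [-85, -83/24]ᵀ.
Δ = 83·(713/576) − 4² = 49963/576.
p = ((-85)·(713/576) − 4·(-83/24))/(49963/576) = -52637/49963; q = (83·(-83/24) − 4·(-85))/(49963/576) = 30504/49963.

p = -1.0535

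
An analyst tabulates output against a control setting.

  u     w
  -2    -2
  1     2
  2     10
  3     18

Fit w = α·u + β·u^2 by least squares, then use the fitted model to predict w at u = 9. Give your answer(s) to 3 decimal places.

Compute the Gram sums: Σu·u = 18, Σu·u^2 = 28, Σu^2·u^2 = 114.
And Σu·w = 80, Σu^2·w = 196.
So XᵀX·[α, β]ᵀ = Xᵀw: [[18, 28]; [28, 114]]·[α, β]ᵀ = [80, 196]ᵀ.
Eliminating β: 114·(row 1) − 28·(row 2) gives 1268·α = 114·80 − 28·196 = 3632, so α = 908/317.
Then β = (196 − 28·(908/317))/114 = 322/317.
At u = 9: ŵ = (908/317)·(9) + (322/317)·(81) = 34254/317.

ŵ = 108.057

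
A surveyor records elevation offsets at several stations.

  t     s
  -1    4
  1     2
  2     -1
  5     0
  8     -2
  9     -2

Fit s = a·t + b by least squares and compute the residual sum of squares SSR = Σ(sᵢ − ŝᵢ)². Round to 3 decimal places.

Compute the Gram sums: Σt·t = 176, Σt = 24, Σ1 = 6.
And Σt·s = -38, Σs = 1.
Eliminating b: 6·(row 1) − 24·(row 2) gives 480·a = 6·(-38) − 24·1 = -252, so a = -21/40.
Then b = (1 − 24·(-21/40))/6 = 34/15.
Residuals: 29/24, 31/120, -133/60, 43/120, -1/15, 11/24; SSR = 407/60.

SSR = 6.783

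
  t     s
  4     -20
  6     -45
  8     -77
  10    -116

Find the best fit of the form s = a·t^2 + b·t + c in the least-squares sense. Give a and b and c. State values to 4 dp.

a = -0.8750, b = -3.7500, c = 9.0000

With design matrix M, MᵀM = [[15648, 1792, 216]; [1792, 216, 28]; [216, 28, 4]] and Mᵀs = [-18468, -2126, -258]ᵀ.
Inverting the 3×3 Gram matrix, [a, b, c]ᵀ = [-7/8, -15/4, 9]ᵀ.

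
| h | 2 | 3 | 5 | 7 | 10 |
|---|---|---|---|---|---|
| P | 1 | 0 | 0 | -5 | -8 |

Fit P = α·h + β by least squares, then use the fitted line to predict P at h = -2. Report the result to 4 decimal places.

Forming MᵀM = [[187, 27]; [27, 5]] and MᵀP = [-113, -12]ᵀ gives MᵀM·[α, β]ᵀ = MᵀP.
Δ = 187·5 − 27² = 206.
α = ((-113)·5 − 27·(-12))/206 = -241/206; β = (187·(-12) − 27·(-113))/206 = 807/206.
At h = -2: P̂ = (-241/206)·(-2) + (807/206)·(1) = 1289/206.

P̂ = 6.2573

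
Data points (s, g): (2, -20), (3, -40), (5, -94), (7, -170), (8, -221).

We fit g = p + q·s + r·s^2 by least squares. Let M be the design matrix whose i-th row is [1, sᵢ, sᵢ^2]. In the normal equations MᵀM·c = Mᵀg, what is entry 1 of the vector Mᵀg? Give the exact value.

-545

Entry 1 ↔ basis 1, so (Mᵀg)_{1} = Σᵢ gᵢ = (1)·(-20) + (1)·(-40) + (1)·(-94) + (1)·(-170) + (1)·(-221) = -545.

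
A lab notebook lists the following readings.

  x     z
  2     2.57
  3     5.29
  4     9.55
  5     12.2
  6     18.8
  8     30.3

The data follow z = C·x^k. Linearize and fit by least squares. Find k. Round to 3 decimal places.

With ln zᵢ as the transformed response and ln xᵢ as the regressor:
Over the data: Σln x = 8.6587, Σ(ln x)² = 13.7340, Σln z = 13.7127, Σln x·ln z = 21.9885.
Normal system: [[13.7340, 8.6587]; [8.6587, 6]]·[k, ln C]ᵀ = [21.9885, 13.7127]ᵀ.
Δ = 13.7340·6 − (8.6587)² = 7.4309; k = (21.9885·6 − 8.6587·13.7127)/7.4309 = 1.77597, ln C = (13.7340·13.7127 − 8.6587·21.9885)/7.4309 = -0.27748.

k = 1.776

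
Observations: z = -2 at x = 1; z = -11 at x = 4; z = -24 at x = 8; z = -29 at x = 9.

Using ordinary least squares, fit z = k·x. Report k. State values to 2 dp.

k = -3.08

The normal equations are: 162·k = -499.
k = (-499)/162 = -3.08025.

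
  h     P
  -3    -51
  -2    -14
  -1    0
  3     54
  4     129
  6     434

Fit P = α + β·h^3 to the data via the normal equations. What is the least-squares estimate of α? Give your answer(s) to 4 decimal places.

The normal system AᵀA·[α, β]ᵀ = AᵀP is [[6, 271]; [271, 52275]]·[α, β]ᵀ = [552, 104947]ᵀ.
Eliminating β: 52275·(row 1) − 271·(row 2) gives 240209·α = 52275·552 − 271·104947 = 415163, so α = 415163/240209.
Then β = (104947 − 271·(415163/240209))/52275 = 480090/240209.

α = 1.7283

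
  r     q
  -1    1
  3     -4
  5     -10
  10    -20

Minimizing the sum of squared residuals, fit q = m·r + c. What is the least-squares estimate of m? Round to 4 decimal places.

XᵀX·[m, c]ᵀ = Xᵀq reads: 135·m + 17·c = -263;  17·m + 4·c = -33.
det = 135·4 − 17² = 251.
m = ((-263)·4 − 17·(-33))/251 = -491/251; c = (135·(-33) − 17·(-263))/251 = 16/251.

m = -1.9562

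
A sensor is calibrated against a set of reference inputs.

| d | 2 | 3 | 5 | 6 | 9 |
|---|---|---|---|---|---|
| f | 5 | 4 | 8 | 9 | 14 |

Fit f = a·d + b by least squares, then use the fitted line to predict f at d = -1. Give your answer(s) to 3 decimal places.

Sums needed: Σd·d = 155, Σd = 25, Σ1 = 5.
And Σd·f = 242, Σf = 40.
Determinant 155·5 − 25² = 150.
a = (242·5 − 25·40)/150 = 7/5; b = (155·40 − 25·242)/150 = 1.
At d = -1: f̂ = (7/5)·(-1) + (1)·(1) = -2/5.

f̂ = -0.400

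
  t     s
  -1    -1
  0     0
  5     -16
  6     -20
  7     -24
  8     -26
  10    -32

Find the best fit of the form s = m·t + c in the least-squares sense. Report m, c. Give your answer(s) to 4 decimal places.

m = -3.0000, c = -2.0000

Normal-equation sums: Σt·t = 275, Σt = 35, Σ1 = 7.
Moment sums: Σt·s = -895, Σs = -119.
Normal equations: [[275, 35]; [35, 7]]·[m, c]ᵀ = [-895, -119]ᵀ.
Eliminating c: 7·(row 1) − 35·(row 2) gives 700·m = 7·(-895) − 35·(-119) = -2100, so m = -3.
Then c = ((-119) − 35·(-3))/7 = -2.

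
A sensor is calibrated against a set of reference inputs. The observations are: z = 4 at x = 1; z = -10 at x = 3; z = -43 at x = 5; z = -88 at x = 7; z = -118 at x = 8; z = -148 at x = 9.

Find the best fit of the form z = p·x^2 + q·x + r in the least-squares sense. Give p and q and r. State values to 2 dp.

The normal equations are: 13765·p + 1737·q + 229·r = -25013;  1737·p + 229·q + 33·r = -3133;  229·p + 33·q + 6·r = -403.
(Σx^2·x^2 = 13765, Σx^2·x = 1737, Σx^2 = 229, Σx·x = 229, Σx = 33, Σ1 = 6, Σx^2·z = -25013, Σx·z = -3133, Σz = -403.)
Solving the 3×3 system (Gaussian elimination) gives p = -5965/3202, q = -9089/16010, r = 56486/8005.

p = -1.86, q = -0.57, r = 7.06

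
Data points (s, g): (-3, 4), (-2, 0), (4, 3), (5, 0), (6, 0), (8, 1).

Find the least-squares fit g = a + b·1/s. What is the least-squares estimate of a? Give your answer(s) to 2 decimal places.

Compute the Gram sums: Σ1 = 6, Σ1/s = -11/120, Σ1/s·1/s = 7301/14400.
For Mᵀg: Σg = 8, Σ1/s·g = -11/24.
MᵀM·[a, b]ᵀ = Mᵀg becomes [[6, -11/120]; [-11/120, 7301/14400]]·[a, b]ᵀ = [8, -11/24]ᵀ.
Eliminating b: (7301/14400)·(row 1) − (-11/120)·(row 2) gives (8737/2880)·a = (7301/14400)·8 − (-11/120)·(-11/24) = 57803/14400, so a = 57803/43685.
Then b = ((-11/24) − (-11/120)·(57803/43685))/(7301/14400) = -5808/8737.

a = 1.32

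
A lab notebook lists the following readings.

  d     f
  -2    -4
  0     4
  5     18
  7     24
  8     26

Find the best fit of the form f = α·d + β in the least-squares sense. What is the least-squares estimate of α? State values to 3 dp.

Setting ∂/∂α … = 0 gives: 142·α + 18·β = 474;  18·α + 5·β = 68.
(Σd·d = 142, Σd = 18, Σ1 = 5, Σd·f = 474, Σf = 68.)
Eliminating β: 5·(row 1) − 18·(row 2) gives 386·α = 5·474 − 18·68 = 1146, so α = 573/193.
Then β = (68 − 18·(573/193))/5 = 562/193.

α = 2.969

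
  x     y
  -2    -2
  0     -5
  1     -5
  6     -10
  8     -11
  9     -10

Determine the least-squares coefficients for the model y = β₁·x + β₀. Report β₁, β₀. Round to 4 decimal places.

Compute the Gram sums: Σx·x = 186, Σx = 22, Σ1 = 6.
For Mᵀy: Σx·y = -239, Σy = -43.
Eliminating β₀: 6·(row 1) − 22·(row 2) gives 632·β₁ = 6·(-239) − 22·(-43) = -488, so β₁ = -61/79.
Then β₀ = ((-43) − 22·(-61/79))/6 = -685/158.

β₁ = -0.7722, β₀ = -4.3354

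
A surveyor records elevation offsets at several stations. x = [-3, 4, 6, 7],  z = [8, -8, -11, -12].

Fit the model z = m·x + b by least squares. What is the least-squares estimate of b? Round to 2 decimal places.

The normal equations are: 110·m + 14·b = -206;  14·m + 4·b = -23.
(Σx·x = 110, Σx = 14, Σ1 = 4, Σx·z = -206, Σz = -23.)
Eliminating b: 4·(row 1) − 14·(row 2) gives 244·m = 4·(-206) − 14·(-23) = -502, so m = -251/122.
Then b = ((-23) − 14·(-251/122))/4 = 177/122.

b = 1.45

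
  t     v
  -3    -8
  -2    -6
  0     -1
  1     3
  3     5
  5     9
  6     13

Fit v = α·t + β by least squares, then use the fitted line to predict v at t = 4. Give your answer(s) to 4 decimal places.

v̂ = 7.8811

Setting ∂/∂α … = 0 gives: 84·α + 10·β = 177;  10·α + 7·β = 15.
(Σt·t = 84, Σt = 10, Σ1 = 7, Σt·v = 177, Σv = 15.)
Determinant 84·7 − 10² = 488.
α = (177·7 − 10·15)/488 = 1089/488; β = (84·15 − 10·177)/488 = -255/244.
At t = 4: v̂ = (1089/488)·(4) + (-255/244)·(1) = 1923/244.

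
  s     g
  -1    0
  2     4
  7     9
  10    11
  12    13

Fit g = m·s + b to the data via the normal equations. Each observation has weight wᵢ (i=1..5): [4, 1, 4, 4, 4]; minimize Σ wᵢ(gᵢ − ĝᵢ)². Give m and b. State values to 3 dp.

Normal-equation sums: Σwᵢ·s·s = 1180, Σwᵢ·s = 114, Σwᵢ·1 = 17.
Moment sums: Σwᵢ·s·g = 1324, Σwᵢ·g = 136.
Normal equations: [[1180, 114]; [114, 17]]·[m, b]ᵀ = [1324, 136]ᵀ.
Δ = 1180·17 − 114² = 7064.
m = (1324·17 − 114·136)/7064 = 1751/1766; b = (1180·136 − 114·1324)/7064 = 1193/883.

m = 0.992, b = 1.351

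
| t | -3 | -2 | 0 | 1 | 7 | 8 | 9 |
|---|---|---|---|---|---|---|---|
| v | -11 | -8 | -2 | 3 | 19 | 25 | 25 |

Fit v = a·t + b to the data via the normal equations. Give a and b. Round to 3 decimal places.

With design matrix A, AᵀA = [[208, 20]; [20, 7]] and Aᵀv = [610, 51]ᵀ.
Eliminating b: 7·(row 1) − 20·(row 2) gives 1056·a = 7·610 − 20·51 = 3250, so a = 1625/528.
Then b = (51 − 20·(1625/528))/7 = -199/132.

a = 3.078, b = -1.508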